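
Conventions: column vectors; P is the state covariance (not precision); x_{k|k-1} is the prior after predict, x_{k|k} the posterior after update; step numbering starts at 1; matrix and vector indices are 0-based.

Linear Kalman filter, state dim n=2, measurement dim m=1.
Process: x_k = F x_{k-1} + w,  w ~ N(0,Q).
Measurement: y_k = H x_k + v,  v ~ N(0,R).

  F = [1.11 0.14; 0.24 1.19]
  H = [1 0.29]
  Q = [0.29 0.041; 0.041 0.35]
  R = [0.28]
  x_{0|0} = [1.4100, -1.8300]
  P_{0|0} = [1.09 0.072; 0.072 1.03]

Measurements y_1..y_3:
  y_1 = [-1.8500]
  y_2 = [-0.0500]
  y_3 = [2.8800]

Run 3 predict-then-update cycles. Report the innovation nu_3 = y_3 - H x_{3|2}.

step 1: x^-=[1.3089, -1.8393]  P^-=[1.6756 0.6005; 0.6005 1.9125]  S=[2.4647]  K=[0.7505; 0.4687]  nu=[-2.6255]  x^+=[-0.6615, -3.0698]  P^+=[0.2874 -0.2664; -0.2664 1.3711]
step 2: x^-=[-1.1640, -3.8118]  P^-=[0.5882 -0.0148; -0.0148 2.1560]  S=[1.0409]  K=[0.5609; 0.5864]  nu=[2.2195]  x^+=[0.0809, -2.5103]  P^+=[0.2607 -0.3572; -0.3572 1.7981]
step 3: x^-=[-0.2616, -2.9678]  P^-=[0.5354 -0.0739; -0.0739 2.7072]  S=[1.0002]  K=[0.5138; 0.7111]  nu=[4.0023]  x^+=[1.7949, -0.1219]  P^+=[0.2713 -0.4393; -0.4393 2.2015]

innov = [4.0023]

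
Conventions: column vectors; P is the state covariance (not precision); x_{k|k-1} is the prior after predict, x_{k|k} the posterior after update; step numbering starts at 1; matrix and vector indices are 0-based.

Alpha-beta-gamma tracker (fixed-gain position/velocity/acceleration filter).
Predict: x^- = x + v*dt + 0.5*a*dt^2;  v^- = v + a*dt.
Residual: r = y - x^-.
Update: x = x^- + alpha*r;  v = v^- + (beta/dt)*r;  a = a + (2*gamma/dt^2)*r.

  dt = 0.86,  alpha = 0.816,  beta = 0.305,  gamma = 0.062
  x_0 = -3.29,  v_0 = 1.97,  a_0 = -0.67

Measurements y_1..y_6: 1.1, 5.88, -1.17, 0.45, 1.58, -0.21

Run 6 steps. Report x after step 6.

x_post = -0.1654

step 1: x_pred=-1.8436  r=2.9436  x^+=0.5584  v^+=2.4377  a^+=-0.1765
step 2: x_pred=2.5896  r=3.2904  x^+=5.2746  v^+=3.4529  a^+=0.3752
step 3: x_pred=8.3828  r=-9.5528  x^+=0.5877  v^+=0.3877  a^+=-1.2264
step 4: x_pred=0.4676  r=-0.0176  x^+=0.4532  v^+=-0.6733  a^+=-1.2294
step 5: x_pred=-0.5804  r=2.1604  x^+=1.1825  v^+=-0.9644  a^+=-0.8672
step 6: x_pred=0.0325  r=-0.2425  x^+=-0.1654  v^+=-1.7961  a^+=-0.9078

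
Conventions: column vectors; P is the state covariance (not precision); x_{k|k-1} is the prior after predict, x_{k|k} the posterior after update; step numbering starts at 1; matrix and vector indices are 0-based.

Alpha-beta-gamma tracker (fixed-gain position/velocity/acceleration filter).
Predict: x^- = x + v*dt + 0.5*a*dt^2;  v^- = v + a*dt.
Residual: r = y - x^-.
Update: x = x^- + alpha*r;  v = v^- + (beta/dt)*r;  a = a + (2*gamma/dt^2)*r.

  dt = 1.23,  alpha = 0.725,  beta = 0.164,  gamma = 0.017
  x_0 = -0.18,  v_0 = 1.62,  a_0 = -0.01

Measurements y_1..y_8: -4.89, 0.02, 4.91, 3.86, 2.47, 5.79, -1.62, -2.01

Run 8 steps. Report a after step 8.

a_post = -0.2855

step 1: x_pred=1.8050  r=-6.6950  x^+=-3.0489  v^+=0.7150  a^+=-0.1605
step 2: x_pred=-2.2908  r=2.3108  x^+=-0.6155  v^+=0.8258  a^+=-0.1085
step 3: x_pred=0.3181  r=4.5919  x^+=3.6472  v^+=1.3045  a^+=-0.0053
step 4: x_pred=5.2478  r=-1.3878  x^+=4.2416  v^+=1.1129  a^+=-0.0365
step 5: x_pred=5.5829  r=-3.1129  x^+=3.3260  v^+=0.6529  a^+=-0.1065
step 6: x_pred=4.0486  r=1.7414  x^+=5.3111  v^+=0.7542  a^+=-0.0673
step 7: x_pred=6.1878  r=-7.8078  x^+=0.5271  v^+=-0.3697  a^+=-0.2428
step 8: x_pred=-0.1113  r=-1.8987  x^+=-1.4879  v^+=-0.9215  a^+=-0.2855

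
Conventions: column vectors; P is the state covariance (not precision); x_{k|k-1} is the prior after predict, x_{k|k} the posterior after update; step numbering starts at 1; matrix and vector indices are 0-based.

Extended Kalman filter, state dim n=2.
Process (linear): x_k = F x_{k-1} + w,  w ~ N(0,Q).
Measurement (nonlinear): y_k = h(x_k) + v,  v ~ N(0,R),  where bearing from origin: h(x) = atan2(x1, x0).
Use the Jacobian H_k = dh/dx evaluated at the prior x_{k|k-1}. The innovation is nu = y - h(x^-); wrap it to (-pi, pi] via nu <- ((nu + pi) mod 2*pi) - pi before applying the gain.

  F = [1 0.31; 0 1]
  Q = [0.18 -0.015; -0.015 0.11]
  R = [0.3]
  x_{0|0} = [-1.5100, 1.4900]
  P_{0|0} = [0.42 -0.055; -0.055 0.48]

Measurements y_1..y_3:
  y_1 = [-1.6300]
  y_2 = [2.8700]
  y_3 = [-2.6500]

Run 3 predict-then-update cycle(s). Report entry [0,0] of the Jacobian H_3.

step 1: x^-=[-1.0481, 1.4900]  P^-=[0.6120 0.0788; 0.0788 0.5900]  H_jac=[-0.4490 -0.3158]  S=[0.5046]  K=[-0.5939; -0.4394]  nu=[2.4694]  x^+=[-2.5147, 0.4049]  P^+=[0.4340 -0.0529; -0.0529 0.4926]
step 2: x^-=[-2.3892, 0.4049]  P^-=[0.6286 0.0848; 0.0848 0.6026]  H_jac=[-0.0690 -0.4069]  S=[0.4075]  K=[-0.1911; -0.6160]  nu=[-0.1037]  x^+=[-2.3694, 0.4688]  P^+=[0.6137 0.0369; 0.0369 0.4480]
step 3: x^-=[-2.2240, 0.4688]  P^-=[0.8596 0.1607; 0.1607 0.5580]  H_jac=[-0.0907 -0.4305]  S=[0.4230]  K=[-0.3480; -0.6023]  nu=[0.6993]  x^+=[-2.4674, 0.0476]  P^+=[0.8084 0.0721; 0.0721 0.4045]

H_jac[0,0] = -0.0907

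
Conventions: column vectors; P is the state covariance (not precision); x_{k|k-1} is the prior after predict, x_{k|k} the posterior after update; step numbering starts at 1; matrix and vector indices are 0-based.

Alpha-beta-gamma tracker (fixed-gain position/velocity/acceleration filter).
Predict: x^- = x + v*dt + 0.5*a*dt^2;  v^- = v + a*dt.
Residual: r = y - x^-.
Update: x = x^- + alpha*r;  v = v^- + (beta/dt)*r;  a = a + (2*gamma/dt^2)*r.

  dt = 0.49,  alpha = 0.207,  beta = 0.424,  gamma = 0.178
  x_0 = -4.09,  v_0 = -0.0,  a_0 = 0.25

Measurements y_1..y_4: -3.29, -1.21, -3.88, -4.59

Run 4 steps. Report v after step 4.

step 1: x_pred=-4.0600  r=0.7700  x^+=-3.9006  v^+=0.7888  a^+=1.3917
step 2: x_pred=-3.3470  r=2.1370  x^+=-2.9047  v^+=3.3199  a^+=4.5603
step 3: x_pred=-0.7305  r=-3.1495  x^+=-1.3824  v^+=2.8291  a^+=-0.1096
step 4: x_pred=-0.0093  r=-4.5807  x^+=-0.9575  v^+=-1.1883  a^+=-6.9014

v_post = -1.1883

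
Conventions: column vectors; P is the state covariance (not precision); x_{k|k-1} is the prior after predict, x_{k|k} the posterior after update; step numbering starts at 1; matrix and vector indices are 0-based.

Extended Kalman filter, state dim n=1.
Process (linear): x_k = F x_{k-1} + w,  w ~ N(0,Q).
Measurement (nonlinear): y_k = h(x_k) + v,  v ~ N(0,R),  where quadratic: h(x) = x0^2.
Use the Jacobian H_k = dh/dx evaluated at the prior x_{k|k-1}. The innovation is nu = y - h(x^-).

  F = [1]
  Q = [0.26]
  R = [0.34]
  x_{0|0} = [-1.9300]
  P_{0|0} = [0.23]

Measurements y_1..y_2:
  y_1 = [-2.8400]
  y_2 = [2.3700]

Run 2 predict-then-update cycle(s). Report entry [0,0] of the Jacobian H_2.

step 1: x^-=[-1.9300]  P^-=[0.4900]  H_jac=[-3.8600]  S=[7.6408]  K=[-0.2475]  nu=[-6.5649]  x^+=[-0.3049]  P^+=[0.0218]
step 2: x^-=[-0.3049]  P^-=[0.2818]  H_jac=[-0.6099]  S=[0.4448]  K=[-0.3864]  nu=[2.2770]  x^+=[-1.1847]  P^+=[0.2154]

H_jac[0,0] = -0.6099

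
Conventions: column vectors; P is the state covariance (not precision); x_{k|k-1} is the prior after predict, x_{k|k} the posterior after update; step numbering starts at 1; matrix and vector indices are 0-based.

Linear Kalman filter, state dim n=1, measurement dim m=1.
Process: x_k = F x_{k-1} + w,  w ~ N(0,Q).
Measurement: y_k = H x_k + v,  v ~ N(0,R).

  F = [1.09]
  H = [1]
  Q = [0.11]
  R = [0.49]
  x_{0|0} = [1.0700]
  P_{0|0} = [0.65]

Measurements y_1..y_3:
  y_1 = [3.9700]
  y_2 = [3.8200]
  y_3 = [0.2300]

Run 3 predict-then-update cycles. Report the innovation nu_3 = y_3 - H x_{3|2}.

step 1: x^-=[1.1663]  P^-=[0.8823]  S=[1.3723]  K=[0.6429]  nu=[2.8037]  x^+=[2.9689]  P^+=[0.3150]
step 2: x^-=[3.2361]  P^-=[0.4843]  S=[0.9743]  K=[0.4971]  nu=[0.5839]  x^+=[3.5263]  P^+=[0.2436]
step 3: x^-=[3.8437]  P^-=[0.3994]  S=[0.8894]  K=[0.4491]  nu=[-3.6137]  x^+=[2.2210]  P^+=[0.2200]

innov = [-3.6137]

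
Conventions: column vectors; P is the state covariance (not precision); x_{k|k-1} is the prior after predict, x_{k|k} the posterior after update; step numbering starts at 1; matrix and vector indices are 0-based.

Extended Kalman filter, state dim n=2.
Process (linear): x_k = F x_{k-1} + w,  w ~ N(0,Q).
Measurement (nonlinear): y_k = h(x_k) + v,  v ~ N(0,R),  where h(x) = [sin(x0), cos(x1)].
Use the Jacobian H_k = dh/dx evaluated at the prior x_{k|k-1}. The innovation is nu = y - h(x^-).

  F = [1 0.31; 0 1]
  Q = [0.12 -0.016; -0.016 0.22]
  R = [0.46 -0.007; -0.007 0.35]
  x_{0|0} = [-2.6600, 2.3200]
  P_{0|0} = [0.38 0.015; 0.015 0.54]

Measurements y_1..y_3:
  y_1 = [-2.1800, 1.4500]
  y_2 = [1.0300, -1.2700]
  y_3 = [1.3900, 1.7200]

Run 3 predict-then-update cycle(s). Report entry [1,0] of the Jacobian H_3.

H_jac[1,0] = 0.0000

step 1: x^-=[-1.9408, 2.3200]  P^-=[0.5612 0.1664; 0.1664 0.7600]  H_jac=[-0.3616 0.0000; 0.0000 -0.7322]  S=[0.5334 0.0371; 0.0371 0.7575]  K=[-0.3706 -0.1427; -0.0620 -0.7316]  nu=[-1.2477, 2.1311]  x^+=[-1.7826, 0.8382]  P^+=[0.4686 0.0647; 0.0647 0.3491]
step 2: x^-=[-1.5228, 0.8382]  P^-=[0.6623 0.1569; 0.1569 0.5691]  H_jac=[0.0480 0.0000; 0.0000 -0.7434]  S=[0.4615 -0.0126; -0.0126 0.6645]  K=[0.0641 -0.1743; -0.0011 -0.6367]  nu=[2.0288, -1.9388]  x^+=[-1.0547, 2.0705]  P^+=[0.6399 0.0827; 0.0827 0.2997]
step 3: x^-=[-0.4129, 2.0705]  P^-=[0.8399 0.1596; 0.1596 0.5197]  H_jac=[0.9160 0.0000; 0.0000 -0.8777]  S=[1.1647 -0.1353; -0.1353 0.7504]  K=[0.6525 -0.0690; 0.0561 -0.5978]  nu=[1.7913, 2.1991]  x^+=[0.6042, 0.8562]  P^+=[0.3282 0.0327; 0.0327 0.2388]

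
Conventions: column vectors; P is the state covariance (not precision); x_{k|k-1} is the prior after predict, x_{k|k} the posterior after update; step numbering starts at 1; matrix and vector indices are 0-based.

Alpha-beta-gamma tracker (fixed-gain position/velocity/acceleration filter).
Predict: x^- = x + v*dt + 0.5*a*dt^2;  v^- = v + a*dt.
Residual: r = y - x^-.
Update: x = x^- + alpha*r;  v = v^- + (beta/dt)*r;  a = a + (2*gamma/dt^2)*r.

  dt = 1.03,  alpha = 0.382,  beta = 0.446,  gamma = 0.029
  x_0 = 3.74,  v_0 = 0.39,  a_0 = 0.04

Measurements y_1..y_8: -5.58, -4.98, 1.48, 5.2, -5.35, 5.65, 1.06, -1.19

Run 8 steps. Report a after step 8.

step 1: x_pred=4.1629  r=-9.7429  x^+=0.4411  v^+=-3.7876  a^+=-0.4927
step 2: x_pred=-3.7214  r=-1.2586  x^+=-4.2022  v^+=-4.8400  a^+=-0.5615
step 3: x_pred=-9.4852  r=10.9652  x^+=-5.2965  v^+=-0.6703  a^+=0.0380
step 4: x_pred=-5.9667  r=11.1667  x^+=-1.7010  v^+=4.2042  a^+=0.6485
step 5: x_pred=2.9733  r=-8.3233  x^+=-0.2062  v^+=1.2681  a^+=0.1935
step 6: x_pred=1.2025  r=4.4475  x^+=2.9015  v^+=3.3931  a^+=0.4366
step 7: x_pred=6.6280  r=-5.5680  x^+=4.5010  v^+=1.4318  a^+=0.1322
step 8: x_pred=6.0460  r=-7.2360  x^+=3.2818  v^+=-1.5652  a^+=-0.2634

a_post = -0.2634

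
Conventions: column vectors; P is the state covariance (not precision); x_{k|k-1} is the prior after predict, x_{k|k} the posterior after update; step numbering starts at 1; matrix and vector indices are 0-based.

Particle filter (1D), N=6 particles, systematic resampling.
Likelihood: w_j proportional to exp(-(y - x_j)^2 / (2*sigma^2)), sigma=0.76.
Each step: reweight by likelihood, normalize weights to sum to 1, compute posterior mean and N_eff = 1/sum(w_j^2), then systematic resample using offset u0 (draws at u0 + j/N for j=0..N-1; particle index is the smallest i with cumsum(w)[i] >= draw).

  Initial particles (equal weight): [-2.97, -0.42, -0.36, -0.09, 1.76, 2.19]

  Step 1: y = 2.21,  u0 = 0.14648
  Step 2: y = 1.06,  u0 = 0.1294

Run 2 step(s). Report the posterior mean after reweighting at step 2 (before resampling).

post_mean = 1.9763

step 1: w=[0.0000, 0.0014, 0.0018, 0.0055, 0.4524, 0.5389]  mean=1.9748  Neff=2.0196  idx=[4, 4, 5, 5, 5, 5]
step 2: w=[0.2485, 0.2485, 0.1257, 0.1257, 0.1257, 0.1257]  mean=1.9763  Neff=5.3545  idx=[0, 1, 1, 3, 4, 5]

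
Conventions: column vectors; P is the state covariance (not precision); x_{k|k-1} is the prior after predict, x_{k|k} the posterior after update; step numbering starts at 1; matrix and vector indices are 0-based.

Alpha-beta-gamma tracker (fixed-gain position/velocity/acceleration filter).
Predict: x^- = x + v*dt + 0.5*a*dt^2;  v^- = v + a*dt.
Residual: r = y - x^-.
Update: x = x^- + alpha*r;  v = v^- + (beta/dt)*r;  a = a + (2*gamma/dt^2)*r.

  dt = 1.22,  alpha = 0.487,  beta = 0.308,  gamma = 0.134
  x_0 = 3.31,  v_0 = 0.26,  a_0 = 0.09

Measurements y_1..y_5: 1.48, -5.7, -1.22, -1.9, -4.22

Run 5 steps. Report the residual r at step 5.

resid = 4.2334

step 1: x_pred=3.6942  r=-2.2142  x^+=2.6159  v^+=-0.1892  a^+=-0.3087
step 2: x_pred=2.1553  r=-7.8553  x^+=-1.6702  v^+=-2.5489  a^+=-1.7231
step 3: x_pred=-6.0622  r=4.8422  x^+=-3.7041  v^+=-3.4287  a^+=-0.8512
step 4: x_pred=-8.5205  r=6.6205  x^+=-5.2963  v^+=-2.7957  a^+=0.3409
step 5: x_pred=-8.4534  r=4.2334  x^+=-6.3918  v^+=-1.3111  a^+=1.1031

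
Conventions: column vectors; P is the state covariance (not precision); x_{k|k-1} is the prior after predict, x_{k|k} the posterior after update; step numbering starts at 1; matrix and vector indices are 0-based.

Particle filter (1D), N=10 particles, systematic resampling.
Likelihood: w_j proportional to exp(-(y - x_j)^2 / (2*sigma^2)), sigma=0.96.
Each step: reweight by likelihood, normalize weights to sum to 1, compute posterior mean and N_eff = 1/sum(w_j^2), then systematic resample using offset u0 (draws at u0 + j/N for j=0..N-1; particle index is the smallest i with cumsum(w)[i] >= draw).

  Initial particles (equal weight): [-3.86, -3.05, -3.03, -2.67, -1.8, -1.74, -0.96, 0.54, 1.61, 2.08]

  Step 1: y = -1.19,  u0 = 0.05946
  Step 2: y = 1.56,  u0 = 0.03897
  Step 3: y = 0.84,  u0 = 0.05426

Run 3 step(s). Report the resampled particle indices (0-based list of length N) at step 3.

step 1: w=[0.0060, 0.0439, 0.0457, 0.0873, 0.2342, 0.2432, 0.2784, 0.0565, 0.0041, 0.0009]  mean=-1.6014  Neff=4.8459  idx=[2, 3, 4, 4, 5, 5, 5, 6, 6, 7]
step 2: w=[0.0000, 0.0001, 0.0034, 0.0034, 0.0042, 0.0042, 0.0042, 0.0494, 0.0494, 0.8816]  mean=0.3466  Neff=1.2785  idx=[7, 9, 9, 9, 9, 9, 9, 9, 9, 9]
step 3: w=[0.0197, 0.1089, 0.1089, 0.1089, 0.1089, 0.1089, 0.1089, 0.1089, 0.1089, 0.1089]  mean=0.5104  Neff=9.3318  idx=[1, 2, 3, 4, 4, 5, 6, 7, 8, 9]

resampled_idx = [1, 2, 3, 4, 4, 5, 6, 7, 8, 9]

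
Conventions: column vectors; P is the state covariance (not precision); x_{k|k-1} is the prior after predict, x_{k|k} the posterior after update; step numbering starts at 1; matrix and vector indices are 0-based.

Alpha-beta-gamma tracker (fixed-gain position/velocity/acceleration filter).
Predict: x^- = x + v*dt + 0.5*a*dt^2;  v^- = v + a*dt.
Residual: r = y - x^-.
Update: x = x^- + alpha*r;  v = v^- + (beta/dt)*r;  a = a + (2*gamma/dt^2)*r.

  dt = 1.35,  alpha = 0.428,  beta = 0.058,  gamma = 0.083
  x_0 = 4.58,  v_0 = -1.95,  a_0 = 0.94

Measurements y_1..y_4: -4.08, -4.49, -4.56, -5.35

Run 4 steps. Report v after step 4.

step 1: x_pred=2.8041  r=-6.8841  x^+=-0.1423  v^+=-0.9768  a^+=0.3130
step 2: x_pred=-1.1757  r=-3.3143  x^+=-2.5942  v^+=-0.6966  a^+=0.0111
step 3: x_pred=-3.5246  r=-1.0354  x^+=-3.9677  v^+=-0.7261  a^+=-0.0832
step 4: x_pred=-5.0239  r=-0.3261  x^+=-5.1634  v^+=-0.8525  a^+=-0.1129

v_post = -0.8525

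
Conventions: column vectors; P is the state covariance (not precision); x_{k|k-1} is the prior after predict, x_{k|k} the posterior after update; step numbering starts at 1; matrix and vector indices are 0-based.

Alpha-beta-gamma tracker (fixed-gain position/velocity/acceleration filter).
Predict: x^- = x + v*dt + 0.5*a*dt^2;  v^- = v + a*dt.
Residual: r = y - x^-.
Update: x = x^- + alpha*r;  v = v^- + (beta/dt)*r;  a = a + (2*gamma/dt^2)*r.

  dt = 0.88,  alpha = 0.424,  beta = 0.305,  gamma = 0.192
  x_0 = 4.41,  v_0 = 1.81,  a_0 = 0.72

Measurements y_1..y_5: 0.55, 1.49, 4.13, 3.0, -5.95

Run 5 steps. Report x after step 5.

step 1: x_pred=6.2816  r=-5.7316  x^+=3.8514  v^+=0.4571  a^+=-2.1221
step 2: x_pred=3.4319  r=-1.9419  x^+=2.6086  v^+=-2.0834  a^+=-3.0851
step 3: x_pred=-0.4194  r=4.5494  x^+=1.5096  v^+=-3.2215  a^+=-0.8292
step 4: x_pred=-1.6464  r=4.6464  x^+=0.3237  v^+=-2.3408  a^+=1.4749
step 5: x_pred=-1.1651  r=-4.7849  x^+=-3.1939  v^+=-2.7013  a^+=-0.8978

x_post = -3.1939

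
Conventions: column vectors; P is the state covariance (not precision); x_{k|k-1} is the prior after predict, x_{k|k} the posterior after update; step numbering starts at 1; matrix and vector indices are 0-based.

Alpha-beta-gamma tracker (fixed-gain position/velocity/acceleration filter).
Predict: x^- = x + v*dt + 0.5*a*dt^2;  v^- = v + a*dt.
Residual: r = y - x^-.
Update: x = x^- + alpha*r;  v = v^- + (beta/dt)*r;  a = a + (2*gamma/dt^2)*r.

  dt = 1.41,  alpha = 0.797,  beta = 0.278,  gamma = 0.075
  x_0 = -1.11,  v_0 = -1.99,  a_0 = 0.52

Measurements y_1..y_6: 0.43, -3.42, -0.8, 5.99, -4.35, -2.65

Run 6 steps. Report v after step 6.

step 1: x_pred=-3.3990  r=3.8290  x^+=-0.3473  v^+=-0.5019  a^+=0.8089
step 2: x_pred=-0.2508  r=-3.1692  x^+=-2.7767  v^+=0.0138  a^+=0.5698
step 3: x_pred=-2.1908  r=1.3908  x^+=-1.0823  v^+=1.0914  a^+=0.6747
step 4: x_pred=1.1273  r=4.8627  x^+=5.0029  v^+=3.0015  a^+=1.0416
step 5: x_pred=10.2704  r=-14.6204  x^+=-1.3821  v^+=1.5876  a^+=-0.0615
step 6: x_pred=0.7953  r=-3.4453  x^+=-1.9506  v^+=0.8216  a^+=-0.3214

v_post = 0.8216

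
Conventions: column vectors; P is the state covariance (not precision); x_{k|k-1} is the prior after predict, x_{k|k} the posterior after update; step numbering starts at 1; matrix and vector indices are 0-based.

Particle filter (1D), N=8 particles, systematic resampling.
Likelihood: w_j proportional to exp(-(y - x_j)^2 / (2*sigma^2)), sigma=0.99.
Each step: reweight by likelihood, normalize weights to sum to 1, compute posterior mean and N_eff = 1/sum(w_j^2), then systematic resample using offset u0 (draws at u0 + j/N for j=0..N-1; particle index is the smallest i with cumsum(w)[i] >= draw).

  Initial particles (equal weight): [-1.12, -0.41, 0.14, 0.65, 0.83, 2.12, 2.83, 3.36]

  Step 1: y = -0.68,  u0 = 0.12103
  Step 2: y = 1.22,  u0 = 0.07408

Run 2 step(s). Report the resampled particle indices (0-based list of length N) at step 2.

step 1: w=[0.2731, 0.2904, 0.2139, 0.1223, 0.0942, 0.0055, 0.0006, 0.0001]  mean=-0.2238  Neff=4.3760  idx=[0, 0, 1, 1, 2, 2, 3, 5]
step 2: w=[0.0188, 0.0188, 0.0793, 0.0793, 0.1697, 0.1697, 0.2607, 0.2035]  mean=0.5412  Neff=5.5465  idx=[2, 4, 4, 5, 6, 6, 7, 7]

resampled_idx = [2, 4, 4, 5, 6, 6, 7, 7]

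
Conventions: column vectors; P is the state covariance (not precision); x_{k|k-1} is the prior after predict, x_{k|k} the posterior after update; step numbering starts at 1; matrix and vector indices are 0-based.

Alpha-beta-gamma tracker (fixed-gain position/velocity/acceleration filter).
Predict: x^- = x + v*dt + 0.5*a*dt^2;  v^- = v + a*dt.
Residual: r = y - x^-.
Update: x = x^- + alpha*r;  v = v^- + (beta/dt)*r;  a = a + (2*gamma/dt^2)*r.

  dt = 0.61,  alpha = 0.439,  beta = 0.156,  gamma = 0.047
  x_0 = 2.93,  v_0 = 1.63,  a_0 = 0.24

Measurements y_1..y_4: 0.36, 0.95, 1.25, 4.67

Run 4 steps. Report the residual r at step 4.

resid = 3.8885

step 1: x_pred=3.9690  r=-3.6090  x^+=2.3846  v^+=0.8535  a^+=-0.6717
step 2: x_pred=2.7803  r=-1.8303  x^+=1.9768  v^+=-0.0243  a^+=-1.1341
step 3: x_pred=1.7509  r=-0.5009  x^+=1.5310  v^+=-0.8442  a^+=-1.2606
step 4: x_pred=0.7815  r=3.8885  x^+=2.4886  v^+=-0.6188  a^+=-0.2783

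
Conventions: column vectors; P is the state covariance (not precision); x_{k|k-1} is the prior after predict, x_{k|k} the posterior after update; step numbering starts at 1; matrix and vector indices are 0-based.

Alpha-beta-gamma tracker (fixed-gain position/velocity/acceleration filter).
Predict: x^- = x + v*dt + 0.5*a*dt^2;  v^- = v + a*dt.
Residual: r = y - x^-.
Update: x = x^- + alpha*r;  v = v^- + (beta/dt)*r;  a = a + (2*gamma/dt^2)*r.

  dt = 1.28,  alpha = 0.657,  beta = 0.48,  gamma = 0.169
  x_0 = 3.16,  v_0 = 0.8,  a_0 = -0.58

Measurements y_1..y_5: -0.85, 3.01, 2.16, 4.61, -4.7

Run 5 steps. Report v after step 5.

v_post = -1.1241

step 1: x_pred=3.7089  r=-4.5589  x^+=0.7137  v^+=-1.6520  a^+=-1.5205
step 2: x_pred=-2.6464  r=5.6564  x^+=1.0698  v^+=-1.4770  a^+=-0.3536
step 3: x_pred=-1.1104  r=3.2704  x^+=1.0382  v^+=-0.7032  a^+=0.3211
step 4: x_pred=0.4012  r=4.2088  x^+=3.1664  v^+=1.2861  a^+=1.1894
step 5: x_pred=5.7869  r=-10.4869  x^+=-1.1030  v^+=-1.1241  a^+=-0.9741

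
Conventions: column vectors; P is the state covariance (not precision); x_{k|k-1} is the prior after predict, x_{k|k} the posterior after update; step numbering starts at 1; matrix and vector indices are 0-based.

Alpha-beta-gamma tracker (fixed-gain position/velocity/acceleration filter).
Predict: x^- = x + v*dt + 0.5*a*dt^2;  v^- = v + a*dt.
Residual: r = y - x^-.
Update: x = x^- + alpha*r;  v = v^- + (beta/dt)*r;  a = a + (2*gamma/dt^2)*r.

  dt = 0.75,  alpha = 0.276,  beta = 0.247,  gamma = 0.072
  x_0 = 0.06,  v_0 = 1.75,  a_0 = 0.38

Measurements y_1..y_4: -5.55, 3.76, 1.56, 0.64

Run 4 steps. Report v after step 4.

step 1: x_pred=1.4794  r=-7.0294  x^+=-0.4607  v^+=-0.2800  a^+=-1.4195
step 2: x_pred=-1.0700  r=4.8300  x^+=0.2631  v^+=0.2460  a^+=-0.1830
step 3: x_pred=0.3961  r=1.1639  x^+=0.7174  v^+=0.4920  a^+=0.1149
step 4: x_pred=1.1187  r=-0.4787  x^+=0.9866  v^+=0.4206  a^+=-0.0076

v_post = 0.4206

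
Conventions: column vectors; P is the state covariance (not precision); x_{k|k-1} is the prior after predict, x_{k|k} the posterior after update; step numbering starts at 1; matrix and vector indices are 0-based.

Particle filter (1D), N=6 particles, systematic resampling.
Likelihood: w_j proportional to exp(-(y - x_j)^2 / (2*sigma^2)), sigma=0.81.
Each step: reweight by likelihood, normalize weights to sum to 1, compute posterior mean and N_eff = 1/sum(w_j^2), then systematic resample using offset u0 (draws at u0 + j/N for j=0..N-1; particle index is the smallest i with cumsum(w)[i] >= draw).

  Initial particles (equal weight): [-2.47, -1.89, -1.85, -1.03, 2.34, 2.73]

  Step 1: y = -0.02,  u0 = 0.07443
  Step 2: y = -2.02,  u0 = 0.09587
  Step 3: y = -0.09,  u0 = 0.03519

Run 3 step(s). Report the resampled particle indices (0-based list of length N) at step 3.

step 1: w=[0.0162, 0.1096, 0.1227, 0.7239, 0.0226, 0.0049]  mean=-1.1536  Neff=1.8120  idx=[1, 2, 3, 3, 3, 3]
step 2: w=[0.2557, 0.2534, 0.1227, 0.1227, 0.1227, 0.1227]  mean=-1.4577  Neff=5.2677  idx=[0, 1, 1, 2, 4, 5]
step 3: w=[0.0469, 0.0523, 0.0523, 0.2828, 0.2828, 0.2828]  mean=-1.1562  Neff=4.0386  idx=[0, 3, 3, 4, 4, 5]

resampled_idx = [0, 3, 3, 4, 4, 5]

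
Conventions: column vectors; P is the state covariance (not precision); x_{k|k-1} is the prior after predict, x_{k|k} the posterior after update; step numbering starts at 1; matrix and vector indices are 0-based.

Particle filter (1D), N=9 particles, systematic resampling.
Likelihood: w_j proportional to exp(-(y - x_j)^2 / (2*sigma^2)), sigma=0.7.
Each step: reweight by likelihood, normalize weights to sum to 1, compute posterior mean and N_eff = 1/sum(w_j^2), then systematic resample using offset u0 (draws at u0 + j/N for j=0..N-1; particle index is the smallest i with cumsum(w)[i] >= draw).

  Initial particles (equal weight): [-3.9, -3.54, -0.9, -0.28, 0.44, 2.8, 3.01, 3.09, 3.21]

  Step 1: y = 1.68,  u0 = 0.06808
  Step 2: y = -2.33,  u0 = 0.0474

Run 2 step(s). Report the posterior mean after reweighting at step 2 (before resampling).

post_mean = 0.4400

step 1: w=[0.0000, 0.0000, 0.0013, 0.0222, 0.2327, 0.3107, 0.1838, 0.1469, 0.1025]  mean=2.3012  Neff=4.6079  idx=[4, 4, 5, 5, 5, 6, 6, 7, 8]
step 2: w=[0.5000, 0.5000, 0.0000, 0.0000, 0.0000, 0.0000, 0.0000, 0.0000, 0.0000]  mean=0.4400  Neff=2.0000  idx=[0, 0, 0, 0, 0, 1, 1, 1, 1]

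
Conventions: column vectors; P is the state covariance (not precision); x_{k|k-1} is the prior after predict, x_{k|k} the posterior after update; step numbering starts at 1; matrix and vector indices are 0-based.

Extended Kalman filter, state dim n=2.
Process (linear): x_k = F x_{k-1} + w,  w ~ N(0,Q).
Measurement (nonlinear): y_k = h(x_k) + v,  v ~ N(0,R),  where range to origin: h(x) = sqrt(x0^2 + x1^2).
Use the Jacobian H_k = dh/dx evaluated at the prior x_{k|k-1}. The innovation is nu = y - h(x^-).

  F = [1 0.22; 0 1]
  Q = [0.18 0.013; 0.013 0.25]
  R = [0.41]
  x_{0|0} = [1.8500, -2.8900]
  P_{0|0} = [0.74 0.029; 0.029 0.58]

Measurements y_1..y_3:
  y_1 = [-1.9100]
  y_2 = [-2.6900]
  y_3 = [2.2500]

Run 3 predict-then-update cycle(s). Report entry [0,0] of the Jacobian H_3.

H_jac[0,0] = -0.9023

step 1: x^-=[1.2142, -2.8900]  P^-=[0.9608 0.1696; 0.1696 0.8300]  H_jac=[0.3873 -0.9219]  S=[1.1385]  K=[0.1896; -0.6144]  nu=[-5.0447]  x^+=[0.2579, 0.2096]  P^+=[0.9199 0.3022; 0.3022 0.4002]
step 2: x^-=[0.3040, 0.2096]  P^-=[1.2523 0.4032; 0.4032 0.6502]  H_jac=[0.8234 0.5675]  S=[1.8452]  K=[0.6828; 0.3799]  nu=[-3.0593]  x^+=[-1.7848, -0.9527]  P^+=[0.3920 -0.0754; -0.0754 0.3839]
step 3: x^-=[-1.9944, -0.9527]  P^-=[0.5574 0.0220; 0.0220 0.6339]  H_jac=[-0.9023 -0.4310]  S=[0.9987]  K=[-0.5131; -0.2935]  nu=[0.0397]  x^+=[-2.0148, -0.9643]  P^+=[0.2944 -0.1283; -0.1283 0.5479]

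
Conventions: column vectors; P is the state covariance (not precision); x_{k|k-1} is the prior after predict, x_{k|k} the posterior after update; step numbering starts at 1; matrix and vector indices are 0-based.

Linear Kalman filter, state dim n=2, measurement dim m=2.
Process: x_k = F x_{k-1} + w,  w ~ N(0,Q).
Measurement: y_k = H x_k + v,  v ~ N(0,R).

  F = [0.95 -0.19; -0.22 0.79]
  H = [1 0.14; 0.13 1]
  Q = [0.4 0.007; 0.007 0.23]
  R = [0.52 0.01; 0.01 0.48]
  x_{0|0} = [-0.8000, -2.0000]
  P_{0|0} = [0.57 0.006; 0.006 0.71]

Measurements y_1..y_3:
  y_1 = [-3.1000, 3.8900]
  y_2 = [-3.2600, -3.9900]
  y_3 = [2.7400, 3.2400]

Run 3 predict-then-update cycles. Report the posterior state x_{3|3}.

x_post = [0.2779, 1.2942]

step 1: x^-=[-0.3800, -1.4040]  P^-=[0.9379 -0.2139; -0.2139 0.6986]  S=[1.4117 0.0119; 0.0119 1.1388]  K=[0.6439 -0.0875; -0.0872 0.5899]  nu=[-2.5234, 5.3434]  x^+=[-2.4725, 1.9684]  P^+=[0.3452 -0.0805; -0.0805 0.2928]
step 2: x^-=[-2.7229, 2.0990]  P^-=[0.7512 -0.1728; -0.1728 0.4574]  S=[1.2317 -0.0043; -0.0043 0.9051]  K=[0.5899 -0.0803; -0.0867 0.4801]  nu=[-0.8310, -5.7350]  x^+=[-2.7528, -0.5823]  P^+=[0.3163 -0.0737; -0.0737 0.2392]
step 3: x^-=[-2.5045, 0.1456]  P^-=[0.7207 -0.1534; -0.1534 0.4202]  S=[1.2060 0.0063; 0.0063 0.8725]  K=[0.5802 -0.0727; -0.0808 0.4593]  nu=[5.2241, 3.4200]  x^+=[0.2779, 1.2942]  P^+=[0.3107 -0.0695; -0.0695 0.2287]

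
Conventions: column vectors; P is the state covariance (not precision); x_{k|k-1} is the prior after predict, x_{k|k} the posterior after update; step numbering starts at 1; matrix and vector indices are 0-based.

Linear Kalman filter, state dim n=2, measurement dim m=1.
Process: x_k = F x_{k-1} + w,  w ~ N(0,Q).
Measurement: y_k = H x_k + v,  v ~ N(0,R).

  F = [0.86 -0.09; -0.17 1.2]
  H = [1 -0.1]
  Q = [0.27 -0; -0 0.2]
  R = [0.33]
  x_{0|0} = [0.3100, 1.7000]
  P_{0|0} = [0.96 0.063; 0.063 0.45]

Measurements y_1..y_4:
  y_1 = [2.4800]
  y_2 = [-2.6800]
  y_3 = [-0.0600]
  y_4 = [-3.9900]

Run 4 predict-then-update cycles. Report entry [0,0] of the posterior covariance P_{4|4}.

P_post[0,0] = 0.1834

step 1: x^-=[0.1136, 1.9873]  P^-=[0.9739 -0.1230; -0.1230 0.8500]  S=[1.3370]  K=[0.7376; -0.1556]  nu=[2.5651]  x^+=[2.0057, 1.5883]  P^+=[0.2465 0.0304; 0.0304 0.8177]
step 2: x^-=[1.5820, 1.5650]  P^-=[0.4542 -0.0925; -0.0925 1.3722]  S=[0.8164]  K=[0.5677; -0.2813]  nu=[-4.1055]  x^+=[-0.7485, 2.7200]  P^+=[0.1911 0.0379; 0.0379 1.3076]
step 3: x^-=[-0.8885, 3.3912]  P^-=[0.4161 -0.1294; -0.1294 2.0729]  S=[0.7927]  K=[0.5412; -0.4248]  nu=[1.1677]  x^+=[-0.2566, 2.8952]  P^+=[0.1839 0.0528; 0.0528 1.9299]
step 4: x^-=[-0.4812, 3.5179]  P^-=[0.4135 -0.1800; -0.1800 2.9628]  S=[0.8091]  K=[0.5333; -0.5887]  nu=[-3.1570]  x^+=[-2.1647, 5.3763]  P^+=[0.1834 0.0740; 0.0740 2.6824]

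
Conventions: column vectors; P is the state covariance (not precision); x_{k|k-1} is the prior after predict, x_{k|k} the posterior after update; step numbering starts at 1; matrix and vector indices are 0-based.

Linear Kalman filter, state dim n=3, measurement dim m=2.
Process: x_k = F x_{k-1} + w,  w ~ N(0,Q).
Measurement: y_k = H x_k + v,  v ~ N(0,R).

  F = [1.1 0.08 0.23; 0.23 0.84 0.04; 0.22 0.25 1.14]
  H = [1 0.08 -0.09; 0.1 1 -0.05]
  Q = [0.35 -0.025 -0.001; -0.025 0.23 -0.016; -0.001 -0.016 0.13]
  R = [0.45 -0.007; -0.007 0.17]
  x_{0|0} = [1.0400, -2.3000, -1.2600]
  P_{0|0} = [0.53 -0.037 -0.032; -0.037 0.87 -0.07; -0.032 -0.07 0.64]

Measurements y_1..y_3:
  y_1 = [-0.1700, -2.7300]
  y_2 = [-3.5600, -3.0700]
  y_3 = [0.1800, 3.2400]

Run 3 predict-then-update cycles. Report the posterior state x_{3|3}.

step 1: x^-=[0.6702, -1.7432, -1.7826]  P^-=[1.0054 0.1217 0.2495; 0.1217 0.8533 0.1373; 0.2495 0.1373 0.9817]  S=[1.4414 0.2613; 0.2613 1.0440]  K=[0.6833 0.0299; -0.0271 0.8293; 0.1045 0.0823]  nu=[-0.8612, -1.1430]  x^+=[0.0476, -2.6677, -1.9666]  P^+=[0.3209 -0.0254 0.1285; -0.0254 0.1461 0.0481; 0.1285 0.0481 0.9545]
step 2: x^-=[-0.6134, -2.3086, -2.8984]  P^-=[0.8520 0.0728 0.4972; 0.0728 0.3474 0.1497; 0.4972 0.1497 1.4842]  S=[1.2362 0.1426; 0.1426 0.5242]  K=[0.6488 0.0774; -0.0061 0.6639; 0.2852 0.1612]  nu=[-3.0227, -0.8450]  x^+=[-2.6399, -2.8510, -3.8968]  P^+=[0.3142 -0.0106 0.2438; -0.0106 0.1174 0.0689; 0.2438 0.0689 1.3568]
step 3: x^-=[-4.0282, -3.1579, -5.7359]  P^-=[0.9268 0.1020 0.7584; 0.1020 0.3367 0.2166; 0.7584 0.2166 2.0763]  S=[1.2724 0.1597; 0.1597 0.5123]  K=[0.6689 0.0975; 0.0039 0.6548; 0.4335 0.2330]  nu=[3.9446, 6.5140]  x^+=[-0.7544, 1.1223, -2.5079]  P^+=[0.3318 -0.0040 0.3461; -0.0040 0.1162 0.0908; 0.3461 0.0908 1.7771]

x_post = [-0.7544, 1.1223, -2.5079]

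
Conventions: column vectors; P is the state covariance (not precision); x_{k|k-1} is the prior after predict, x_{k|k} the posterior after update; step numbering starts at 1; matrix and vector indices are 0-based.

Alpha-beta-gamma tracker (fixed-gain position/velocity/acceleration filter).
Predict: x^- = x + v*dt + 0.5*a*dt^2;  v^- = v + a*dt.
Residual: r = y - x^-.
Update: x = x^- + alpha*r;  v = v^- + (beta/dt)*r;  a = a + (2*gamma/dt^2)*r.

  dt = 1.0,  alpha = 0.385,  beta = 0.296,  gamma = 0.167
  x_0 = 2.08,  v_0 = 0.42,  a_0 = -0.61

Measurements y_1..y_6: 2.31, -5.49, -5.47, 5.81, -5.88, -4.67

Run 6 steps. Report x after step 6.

x_post = -4.7124

step 1: x_pred=2.1950  r=0.1150  x^+=2.2393  v^+=-0.1560  a^+=-0.5716
step 2: x_pred=1.7975  r=-7.2875  x^+=-1.0082  v^+=-2.8847  a^+=-3.0056
step 3: x_pred=-5.3956  r=-0.0744  x^+=-5.4243  v^+=-5.9123  a^+=-3.0305
step 4: x_pred=-12.8518  r=18.6618  x^+=-5.6670  v^+=-3.4189  a^+=3.2026
step 5: x_pred=-7.4846  r=1.6046  x^+=-6.8668  v^+=0.2587  a^+=3.7385
step 6: x_pred=-4.7389  r=0.0689  x^+=-4.7124  v^+=4.0176  a^+=3.7615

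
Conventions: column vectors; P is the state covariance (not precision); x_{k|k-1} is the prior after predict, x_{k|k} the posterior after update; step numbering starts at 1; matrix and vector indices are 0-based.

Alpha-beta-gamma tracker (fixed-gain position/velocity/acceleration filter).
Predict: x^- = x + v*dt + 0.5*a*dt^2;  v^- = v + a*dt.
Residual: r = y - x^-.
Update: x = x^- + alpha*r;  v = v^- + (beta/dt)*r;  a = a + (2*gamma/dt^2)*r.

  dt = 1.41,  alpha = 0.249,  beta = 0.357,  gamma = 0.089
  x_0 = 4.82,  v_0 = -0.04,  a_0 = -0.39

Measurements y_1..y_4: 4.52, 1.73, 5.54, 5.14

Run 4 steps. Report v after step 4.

v_post = 0.2886

step 1: x_pred=4.3759  r=0.1441  x^+=4.4118  v^+=-0.5534  a^+=-0.3771
step 2: x_pred=3.2566  r=-1.5266  x^+=2.8765  v^+=-1.4717  a^+=-0.5138
step 3: x_pred=0.2907  r=5.2493  x^+=1.5978  v^+=-0.8670  a^+=-0.0438
step 4: x_pred=0.3318  r=4.8082  x^+=1.5290  v^+=0.2886  a^+=0.3867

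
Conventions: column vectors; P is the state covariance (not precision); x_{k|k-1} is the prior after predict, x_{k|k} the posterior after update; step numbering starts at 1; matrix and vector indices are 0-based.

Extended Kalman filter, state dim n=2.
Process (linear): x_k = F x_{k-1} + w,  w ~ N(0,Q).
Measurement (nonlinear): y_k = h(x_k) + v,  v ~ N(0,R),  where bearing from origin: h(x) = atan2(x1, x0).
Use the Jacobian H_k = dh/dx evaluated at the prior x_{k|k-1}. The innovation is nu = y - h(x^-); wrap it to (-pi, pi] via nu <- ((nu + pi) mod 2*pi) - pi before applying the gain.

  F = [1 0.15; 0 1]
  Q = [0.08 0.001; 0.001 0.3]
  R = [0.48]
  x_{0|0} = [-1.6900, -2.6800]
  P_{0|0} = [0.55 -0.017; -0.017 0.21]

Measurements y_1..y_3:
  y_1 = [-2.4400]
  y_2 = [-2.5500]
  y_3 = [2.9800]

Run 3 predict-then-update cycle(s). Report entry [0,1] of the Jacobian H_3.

step 1: x^-=[-2.0920, -2.6800]  P^-=[0.6296 0.0155; 0.0155 0.5100]  H_jac=[0.2319 -0.1810]  S=[0.5293]  K=[0.2705; -0.1676]  nu=[-0.2064]  x^+=[-2.1478, -2.6454]  P^+=[0.5909 0.0395; 0.0395 0.4951]
step 2: x^-=[-2.5446, -2.6454]  P^-=[0.6939 0.1148; 0.1148 0.7951]  H_jac=[0.1963 -0.1889]  S=[0.5266]  K=[0.2176; -0.2424]  nu=[-0.2132]  x^+=[-2.5910, -2.5937]  P^+=[0.6690 0.1425; 0.1425 0.7642]
step 3: x^-=[-2.9801, -2.5937]  P^-=[0.8089 0.2582; 0.2582 1.0642]  H_jac=[0.1662 -0.1909]  S=[0.5247]  K=[0.1622; -0.3055]  nu=[-0.8778]  x^+=[-3.1225, -2.3256]  P^+=[0.7951 0.2842; 0.2842 1.0152]

H_jac[0,1] = -0.1909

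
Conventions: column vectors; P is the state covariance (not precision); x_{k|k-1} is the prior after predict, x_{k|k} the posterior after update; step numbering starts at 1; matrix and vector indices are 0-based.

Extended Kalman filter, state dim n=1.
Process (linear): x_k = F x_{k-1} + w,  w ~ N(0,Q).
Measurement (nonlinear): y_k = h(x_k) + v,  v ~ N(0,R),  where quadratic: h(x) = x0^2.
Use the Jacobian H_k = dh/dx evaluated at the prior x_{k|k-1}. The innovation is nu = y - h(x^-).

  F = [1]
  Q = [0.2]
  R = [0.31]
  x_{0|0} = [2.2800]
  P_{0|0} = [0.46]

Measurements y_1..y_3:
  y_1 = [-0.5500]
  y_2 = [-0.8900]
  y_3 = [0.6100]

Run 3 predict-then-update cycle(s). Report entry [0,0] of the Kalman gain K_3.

K[0,0] = 0.3996

step 1: x^-=[2.2800]  P^-=[0.6600]  H_jac=[4.5600]  S=[14.0338]  K=[0.2145]  nu=[-5.7484]  x^+=[1.0472]  P^+=[0.0146]
step 2: x^-=[1.0472]  P^-=[0.2146]  H_jac=[2.0945]  S=[1.2513]  K=[0.3592]  nu=[-1.9867]  x^+=[0.3337]  P^+=[0.0532]
step 3: x^-=[0.3337]  P^-=[0.2532]  H_jac=[0.6674]  S=[0.4227]  K=[0.3996]  nu=[0.4987]  x^+=[0.5330]  P^+=[0.1856]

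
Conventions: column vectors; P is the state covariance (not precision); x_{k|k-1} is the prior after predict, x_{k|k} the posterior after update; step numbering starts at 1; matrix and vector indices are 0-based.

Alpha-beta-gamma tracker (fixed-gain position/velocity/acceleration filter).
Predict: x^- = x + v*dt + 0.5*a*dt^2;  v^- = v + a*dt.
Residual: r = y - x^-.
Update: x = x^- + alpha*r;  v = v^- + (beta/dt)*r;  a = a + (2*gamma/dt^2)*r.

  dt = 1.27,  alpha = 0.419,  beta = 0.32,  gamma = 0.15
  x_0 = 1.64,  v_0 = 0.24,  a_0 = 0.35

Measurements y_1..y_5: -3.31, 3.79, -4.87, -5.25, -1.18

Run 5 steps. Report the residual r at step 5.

step 1: x_pred=2.2271  r=-5.5371  x^+=-0.0930  v^+=-0.7107  a^+=-0.6799
step 2: x_pred=-1.5438  r=5.3338  x^+=0.6911  v^+=-0.2302  a^+=0.3122
step 3: x_pred=0.6505  r=-5.5205  x^+=-1.6626  v^+=-1.2247  a^+=-0.7146
step 4: x_pred=-3.7942  r=-1.4558  x^+=-4.4042  v^+=-2.4991  a^+=-0.9854
step 5: x_pred=-8.3727  r=7.1927  x^+=-5.3589  v^+=-1.9382  a^+=0.3524

resid = 7.1927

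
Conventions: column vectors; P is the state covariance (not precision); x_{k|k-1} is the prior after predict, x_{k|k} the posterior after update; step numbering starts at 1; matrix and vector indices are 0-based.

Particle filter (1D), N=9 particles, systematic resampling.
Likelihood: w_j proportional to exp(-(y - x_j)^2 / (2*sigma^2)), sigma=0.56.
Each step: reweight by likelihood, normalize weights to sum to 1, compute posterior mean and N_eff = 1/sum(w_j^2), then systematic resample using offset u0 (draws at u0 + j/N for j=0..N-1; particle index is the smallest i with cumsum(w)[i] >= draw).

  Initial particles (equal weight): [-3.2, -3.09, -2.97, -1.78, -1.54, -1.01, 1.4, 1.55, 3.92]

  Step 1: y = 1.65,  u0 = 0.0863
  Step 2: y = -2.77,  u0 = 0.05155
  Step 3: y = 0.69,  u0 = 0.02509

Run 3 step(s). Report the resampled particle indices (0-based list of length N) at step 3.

step 1: w=[0.0000, 0.0000, 0.0000, 0.0000, 0.0000, 0.0000, 0.4790, 0.5208, 0.0001]  mean=1.4785  Neff=1.9971  idx=[6, 6, 6, 6, 7, 7, 7, 7, 7]
step 2: w=[0.2148, 0.2148, 0.2148, 0.2148, 0.0282, 0.0282, 0.0282, 0.0282, 0.0282]  mean=1.4211  Neff=5.3062  idx=[0, 0, 1, 1, 2, 2, 3, 3, 6]
step 3: w=[0.1151, 0.1151, 0.1151, 0.1151, 0.1151, 0.1151, 0.1151, 0.1151, 0.0791]  mean=1.4119  Neff=8.9075  idx=[0, 1, 2, 3, 4, 5, 6, 6, 7]

resampled_idx = [0, 1, 2, 3, 4, 5, 6, 6, 7]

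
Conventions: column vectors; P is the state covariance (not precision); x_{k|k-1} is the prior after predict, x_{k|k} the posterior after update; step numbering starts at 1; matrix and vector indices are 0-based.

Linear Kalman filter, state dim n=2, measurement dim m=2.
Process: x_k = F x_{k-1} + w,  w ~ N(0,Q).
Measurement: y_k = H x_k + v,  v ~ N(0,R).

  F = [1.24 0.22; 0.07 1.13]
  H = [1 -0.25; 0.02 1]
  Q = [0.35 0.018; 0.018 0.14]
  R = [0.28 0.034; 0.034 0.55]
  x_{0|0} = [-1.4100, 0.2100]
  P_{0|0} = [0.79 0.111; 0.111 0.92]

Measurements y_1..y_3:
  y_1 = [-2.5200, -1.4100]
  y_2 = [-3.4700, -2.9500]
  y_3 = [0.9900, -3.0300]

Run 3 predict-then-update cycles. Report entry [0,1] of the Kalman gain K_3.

step 1: x^-=[-1.7022, 0.1386]  P^-=[1.6698 0.4725; 0.4725 1.3362]  S=[1.7970 0.2035; 0.2035 1.9057]  K=[0.8436 0.1754; -0.0029 0.7064]  nu=[-0.7832, -1.5146]  x^+=[-2.6285, -0.9290]  P^+=[0.2721 0.1197; 0.1197 0.3860]
step 2: x^-=[-3.4637, -1.2337]  P^-=[0.8524 0.3072; 0.3072 0.6532]  S=[1.0196 0.1934; 0.1934 1.2158]  K=[0.7322 0.1502; 0.0394 0.5360]  nu=[-0.3147, -1.6470]  x^+=[-3.9415, -2.1290]  P^+=[0.2358 0.1028; 0.1028 0.2941]
step 3: x^-=[-5.3559, -2.6817]  P^-=[0.7829 0.2572; 0.2572 0.5330]  S=[0.9676 0.1723; 0.1723 1.0936]  K=[0.7184 0.1363; 0.0416 0.4855]  nu=[5.6755, -0.2412]  x^+=[-1.3116, -2.5624]  P^+=[0.2295 0.0948; 0.0948 0.2665]

K[0,1] = 0.1363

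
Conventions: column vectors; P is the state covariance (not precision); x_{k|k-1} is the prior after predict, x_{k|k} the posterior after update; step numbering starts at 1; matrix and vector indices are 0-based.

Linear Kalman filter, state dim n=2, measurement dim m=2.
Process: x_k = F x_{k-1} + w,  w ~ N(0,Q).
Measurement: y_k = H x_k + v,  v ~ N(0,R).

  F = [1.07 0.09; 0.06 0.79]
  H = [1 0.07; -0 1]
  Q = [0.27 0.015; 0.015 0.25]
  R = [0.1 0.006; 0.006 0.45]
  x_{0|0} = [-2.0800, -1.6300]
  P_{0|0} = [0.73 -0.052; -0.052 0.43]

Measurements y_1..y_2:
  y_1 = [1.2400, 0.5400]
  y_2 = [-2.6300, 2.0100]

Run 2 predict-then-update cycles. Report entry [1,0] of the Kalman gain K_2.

step 1: x^-=[-2.3723, -1.4125]  P^-=[1.0992 0.0482; 0.0482 0.5161]  S=[1.2085 0.0903; 0.0903 0.9661]  K=[0.9150 -0.0357; 0.0301 0.5314]  nu=[3.7112, 1.9525]  x^+=[0.9539, -0.2634]  P^+=[0.0920 -0.0106; -0.0106 0.2393]
step 2: x^-=[0.9970, -0.1509]  P^-=[0.3753 0.0289; 0.0289 0.3987]  S=[0.4813 0.0628; 0.0628 0.8487]  K=[0.7871 -0.0242; 0.0573 0.4655]  nu=[-3.6164, 2.1609]  x^+=[-1.9018, 0.6477]  P^+=[0.0790 -0.0062; -0.0062 0.2098]

K[1,0] = 0.0573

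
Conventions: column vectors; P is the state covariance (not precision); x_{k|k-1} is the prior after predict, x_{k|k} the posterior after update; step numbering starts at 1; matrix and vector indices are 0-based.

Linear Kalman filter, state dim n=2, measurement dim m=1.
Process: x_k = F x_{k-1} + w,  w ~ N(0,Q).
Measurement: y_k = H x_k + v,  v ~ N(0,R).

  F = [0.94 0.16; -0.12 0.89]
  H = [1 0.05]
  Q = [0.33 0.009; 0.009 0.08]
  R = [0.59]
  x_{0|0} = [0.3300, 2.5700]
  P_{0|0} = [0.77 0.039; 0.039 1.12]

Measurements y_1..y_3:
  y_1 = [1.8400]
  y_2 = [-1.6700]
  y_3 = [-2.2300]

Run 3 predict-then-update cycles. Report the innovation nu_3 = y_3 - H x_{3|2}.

step 1: x^-=[0.7214, 2.2477]  P^-=[1.0508 0.1135; 0.1135 0.9699]  S=[1.6546]  K=[0.6385; 0.0979]  nu=[1.0062]  x^+=[1.3639, 2.3462]  P^+=[0.3762 0.0101; 0.0101 0.9540]
step 2: x^-=[1.6574, 1.9245]  P^-=[0.6899 0.1106; 0.1106 0.8390]  S=[1.2930]  K=[0.5378; 0.1180]  nu=[-3.4237]  x^+=[-0.1838, 1.5204]  P^+=[0.3159 0.0286; 0.0286 0.8210]
step 3: x^-=[0.0705, 1.3752]  P^-=[0.6387 0.1136; 0.1136 0.7287]  S=[1.2419]  K=[0.5189; 0.1208]  nu=[-2.3692]  x^+=[-1.1589, 1.0890]  P^+=[0.3044 0.0358; 0.0358 0.7106]

innov = [-2.3692]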